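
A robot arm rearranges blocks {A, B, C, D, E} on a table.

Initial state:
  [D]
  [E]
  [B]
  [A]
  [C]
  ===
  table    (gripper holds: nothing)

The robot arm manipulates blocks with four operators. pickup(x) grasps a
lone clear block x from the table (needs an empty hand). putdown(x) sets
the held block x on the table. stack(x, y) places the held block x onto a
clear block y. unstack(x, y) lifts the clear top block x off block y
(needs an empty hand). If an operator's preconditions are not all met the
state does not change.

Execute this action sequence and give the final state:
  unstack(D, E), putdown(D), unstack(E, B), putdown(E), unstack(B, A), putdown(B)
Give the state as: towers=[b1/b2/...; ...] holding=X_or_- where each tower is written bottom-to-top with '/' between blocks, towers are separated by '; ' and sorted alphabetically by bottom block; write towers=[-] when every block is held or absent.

towers=[B; C/A; D; E] holding=-

step 1 (unstack(D, E)): towers=[C/A/B/E] holding=D
step 2 (putdown(D)): towers=[C/A/B/E; D] holding=-
step 3 (unstack(E, B)): towers=[C/A/B; D] holding=E
step 4 (putdown(E)): towers=[C/A/B; D; E] holding=-
step 5 (unstack(B, A)): towers=[C/A; D; E] holding=B
step 6 (putdown(B)): towers=[B; C/A; D; E] holding=-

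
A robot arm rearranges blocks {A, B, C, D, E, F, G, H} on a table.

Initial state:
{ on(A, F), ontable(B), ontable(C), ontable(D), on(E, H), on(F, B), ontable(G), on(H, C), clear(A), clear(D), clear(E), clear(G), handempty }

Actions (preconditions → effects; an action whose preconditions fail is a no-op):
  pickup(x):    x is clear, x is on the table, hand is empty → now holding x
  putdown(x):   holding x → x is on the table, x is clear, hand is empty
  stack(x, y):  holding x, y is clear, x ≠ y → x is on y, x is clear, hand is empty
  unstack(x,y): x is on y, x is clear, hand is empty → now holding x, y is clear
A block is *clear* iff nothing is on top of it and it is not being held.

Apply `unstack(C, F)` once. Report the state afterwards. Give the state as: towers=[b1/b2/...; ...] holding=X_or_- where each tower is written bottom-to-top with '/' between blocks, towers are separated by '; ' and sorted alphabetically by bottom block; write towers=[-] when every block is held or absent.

before: towers=[B/F/A; C/H/E; D; G] holding=-
pre[unstack(C, F)]: on(C,F) no, clear(C) no, handempty yes
on(C,F), clear(C) unmet → unstack(C, F) is a no-op
after:  towers=[B/F/A; C/H/E; D; G] holding=-

towers=[B/F/A; C/H/E; D; G] holding=-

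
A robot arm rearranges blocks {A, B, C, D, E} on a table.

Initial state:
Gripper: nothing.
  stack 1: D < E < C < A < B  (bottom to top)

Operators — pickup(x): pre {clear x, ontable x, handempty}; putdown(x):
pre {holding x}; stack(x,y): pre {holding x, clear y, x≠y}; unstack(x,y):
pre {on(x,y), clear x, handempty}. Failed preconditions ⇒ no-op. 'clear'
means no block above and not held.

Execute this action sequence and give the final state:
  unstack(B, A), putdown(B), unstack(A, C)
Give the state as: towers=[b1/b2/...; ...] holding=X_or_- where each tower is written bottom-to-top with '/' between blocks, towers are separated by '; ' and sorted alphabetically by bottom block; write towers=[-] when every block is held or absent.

step 1 (unstack(B, A)): towers=[D/E/C/A] holding=B
step 2 (putdown(B)): towers=[B; D/E/C/A] holding=-
step 3 (unstack(A, C)): towers=[B; D/E/C] holding=A

towers=[B; D/E/C] holding=A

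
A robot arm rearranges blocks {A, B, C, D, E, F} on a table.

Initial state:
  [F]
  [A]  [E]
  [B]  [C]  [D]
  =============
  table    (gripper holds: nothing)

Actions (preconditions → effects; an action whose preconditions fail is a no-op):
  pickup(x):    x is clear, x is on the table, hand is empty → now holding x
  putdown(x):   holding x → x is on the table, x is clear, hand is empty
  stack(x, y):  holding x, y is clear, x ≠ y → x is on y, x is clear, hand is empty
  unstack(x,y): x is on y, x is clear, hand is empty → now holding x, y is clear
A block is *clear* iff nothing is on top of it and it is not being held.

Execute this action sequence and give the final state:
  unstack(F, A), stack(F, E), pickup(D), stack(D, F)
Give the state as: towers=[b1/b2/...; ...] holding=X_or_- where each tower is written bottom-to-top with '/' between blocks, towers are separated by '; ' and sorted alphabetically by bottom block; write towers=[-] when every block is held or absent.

step 1 (unstack(F, A)): towers=[B/A; C/E; D] holding=F
step 2 (stack(F, E)): towers=[B/A; C/E/F; D] holding=-
step 3 (pickup(D)): towers=[B/A; C/E/F] holding=D
step 4 (stack(D, F)): towers=[B/A; C/E/F/D] holding=-

towers=[B/A; C/E/F/D] holding=-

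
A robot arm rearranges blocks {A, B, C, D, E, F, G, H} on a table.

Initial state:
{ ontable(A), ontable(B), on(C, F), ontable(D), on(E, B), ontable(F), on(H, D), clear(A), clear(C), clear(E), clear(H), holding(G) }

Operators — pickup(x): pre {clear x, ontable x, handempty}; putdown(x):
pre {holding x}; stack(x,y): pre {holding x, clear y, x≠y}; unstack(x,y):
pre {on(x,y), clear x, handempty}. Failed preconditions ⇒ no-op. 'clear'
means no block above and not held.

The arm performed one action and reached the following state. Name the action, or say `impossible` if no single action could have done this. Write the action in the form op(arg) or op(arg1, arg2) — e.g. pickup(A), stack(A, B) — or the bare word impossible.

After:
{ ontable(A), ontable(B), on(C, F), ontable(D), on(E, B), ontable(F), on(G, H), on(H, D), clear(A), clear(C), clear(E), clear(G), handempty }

stack(G, H)

target: towers=[A; B/E; D/H/G; F/C] holding=-
        putdown(G) → towers=[A; B/E; D/H; F/C; G] holding=-
       stack(G, A) → towers=[A/G; B/E; D/H; F/C] holding=-
       stack(G, E) → towers=[A; B/E/G; D/H; F/C] holding=-
       stack(G, H) → towers=[A; B/E; D/H/G; F/C] holding=-  ← match
       stack(G, C) → towers=[A; B/E; D/H; F/C/G] holding=-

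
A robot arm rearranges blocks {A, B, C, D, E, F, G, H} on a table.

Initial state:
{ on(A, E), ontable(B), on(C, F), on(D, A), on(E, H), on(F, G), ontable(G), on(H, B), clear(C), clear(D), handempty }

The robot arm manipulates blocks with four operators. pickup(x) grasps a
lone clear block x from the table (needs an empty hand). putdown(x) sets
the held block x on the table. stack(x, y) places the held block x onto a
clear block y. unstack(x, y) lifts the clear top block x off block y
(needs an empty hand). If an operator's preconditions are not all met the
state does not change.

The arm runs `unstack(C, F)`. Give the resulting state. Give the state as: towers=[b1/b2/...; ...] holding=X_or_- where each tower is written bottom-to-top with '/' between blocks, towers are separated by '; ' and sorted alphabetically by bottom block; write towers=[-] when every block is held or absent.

before: towers=[B/H/E/A/D; G/F/C] holding=-
pre[unstack(C, F)]: on(C,F) yes, clear(C) yes, handempty yes
all met → apply unstack(C, F)
after:  towers=[B/H/E/A/D; G/F] holding=C

towers=[B/H/E/A/D; G/F] holding=C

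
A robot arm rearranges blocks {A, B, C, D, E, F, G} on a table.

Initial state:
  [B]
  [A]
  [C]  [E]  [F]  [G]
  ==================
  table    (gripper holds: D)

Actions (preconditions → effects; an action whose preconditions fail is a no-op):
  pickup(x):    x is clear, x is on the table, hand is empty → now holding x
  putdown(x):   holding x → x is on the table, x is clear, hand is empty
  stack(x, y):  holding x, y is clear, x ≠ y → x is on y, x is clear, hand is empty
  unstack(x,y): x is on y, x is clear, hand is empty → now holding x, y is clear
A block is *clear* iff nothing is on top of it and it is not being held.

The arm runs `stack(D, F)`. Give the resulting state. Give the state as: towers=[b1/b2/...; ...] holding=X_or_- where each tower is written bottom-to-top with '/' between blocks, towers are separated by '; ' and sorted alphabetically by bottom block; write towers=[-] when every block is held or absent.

before: towers=[C/A/B; E; F; G] holding=D
pre[stack(D, F)]: holding(D) yes, clear(F) yes, D≠F yes
all met → apply stack(D, F)
after:  towers=[C/A/B; E; F/D; G] holding=-

towers=[C/A/B; E; F/D; G] holding=-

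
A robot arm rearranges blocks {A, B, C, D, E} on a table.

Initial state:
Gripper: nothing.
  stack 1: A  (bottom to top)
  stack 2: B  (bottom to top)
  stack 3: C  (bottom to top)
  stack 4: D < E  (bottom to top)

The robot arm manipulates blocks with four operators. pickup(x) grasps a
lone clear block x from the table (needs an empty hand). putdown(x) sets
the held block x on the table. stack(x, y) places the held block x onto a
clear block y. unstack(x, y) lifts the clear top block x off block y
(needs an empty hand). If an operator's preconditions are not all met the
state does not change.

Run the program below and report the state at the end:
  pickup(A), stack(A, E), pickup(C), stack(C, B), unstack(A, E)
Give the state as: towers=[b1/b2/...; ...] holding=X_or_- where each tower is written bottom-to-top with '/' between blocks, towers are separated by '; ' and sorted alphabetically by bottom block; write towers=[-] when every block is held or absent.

towers=[B/C; D/E] holding=A

step 1 (pickup(A)): towers=[B; C; D/E] holding=A
step 2 (stack(A, E)): towers=[B; C; D/E/A] holding=-
step 3 (pickup(C)): towers=[B; D/E/A] holding=C
step 4 (stack(C, B)): towers=[B/C; D/E/A] holding=-
step 5 (unstack(A, E)): towers=[B/C; D/E] holding=A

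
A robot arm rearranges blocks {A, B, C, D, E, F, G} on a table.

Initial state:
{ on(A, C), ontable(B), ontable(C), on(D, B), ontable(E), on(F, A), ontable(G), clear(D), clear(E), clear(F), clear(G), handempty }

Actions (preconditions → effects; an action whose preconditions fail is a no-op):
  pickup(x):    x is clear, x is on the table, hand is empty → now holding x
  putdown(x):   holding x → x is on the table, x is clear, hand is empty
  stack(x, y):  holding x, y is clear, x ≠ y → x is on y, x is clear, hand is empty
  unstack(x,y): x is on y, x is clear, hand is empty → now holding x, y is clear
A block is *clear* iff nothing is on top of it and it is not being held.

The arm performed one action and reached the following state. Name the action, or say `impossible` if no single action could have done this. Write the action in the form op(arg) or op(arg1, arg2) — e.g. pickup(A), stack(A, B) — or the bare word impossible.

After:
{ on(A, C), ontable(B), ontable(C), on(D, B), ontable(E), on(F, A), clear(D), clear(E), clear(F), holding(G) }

pickup(G)

target: towers=[B/D; C/A/F; E] holding=G
     unstack(F, A) → towers=[B/D; C/A; E; G] holding=F
         pickup(G) → towers=[B/D; C/A/F; E] holding=G  ← match
     unstack(D, B) → towers=[B; C/A/F; E; G] holding=D
         pickup(E) → towers=[B/D; C/A/F; G] holding=E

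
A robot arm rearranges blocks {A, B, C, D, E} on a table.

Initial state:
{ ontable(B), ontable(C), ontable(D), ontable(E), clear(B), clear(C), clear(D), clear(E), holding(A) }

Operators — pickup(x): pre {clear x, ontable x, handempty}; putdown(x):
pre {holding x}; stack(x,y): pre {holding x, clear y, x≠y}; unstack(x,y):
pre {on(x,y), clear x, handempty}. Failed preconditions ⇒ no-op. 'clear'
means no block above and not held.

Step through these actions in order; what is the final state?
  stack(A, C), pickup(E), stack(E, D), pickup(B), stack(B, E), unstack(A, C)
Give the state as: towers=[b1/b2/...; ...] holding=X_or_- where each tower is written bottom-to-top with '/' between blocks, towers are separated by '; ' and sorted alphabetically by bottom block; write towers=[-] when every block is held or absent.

towers=[C; D/E/B] holding=A

step 1 (stack(A, C)): towers=[B; C/A; D; E] holding=-
step 2 (pickup(E)): towers=[B; C/A; D] holding=E
step 3 (stack(E, D)): towers=[B; C/A; D/E] holding=-
step 4 (pickup(B)): towers=[C/A; D/E] holding=B
step 5 (stack(B, E)): towers=[C/A; D/E/B] holding=-
step 6 (unstack(A, C)): towers=[C; D/E/B] holding=A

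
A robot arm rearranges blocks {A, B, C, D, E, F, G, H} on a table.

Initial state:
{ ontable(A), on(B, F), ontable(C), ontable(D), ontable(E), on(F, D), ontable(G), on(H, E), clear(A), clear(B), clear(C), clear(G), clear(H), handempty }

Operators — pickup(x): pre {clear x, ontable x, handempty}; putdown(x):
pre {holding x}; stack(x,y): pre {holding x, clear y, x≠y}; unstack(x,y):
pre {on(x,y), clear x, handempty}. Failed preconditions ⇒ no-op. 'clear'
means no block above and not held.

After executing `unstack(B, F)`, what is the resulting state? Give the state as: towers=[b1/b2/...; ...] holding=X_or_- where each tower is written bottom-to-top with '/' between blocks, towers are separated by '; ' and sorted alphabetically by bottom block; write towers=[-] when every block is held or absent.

before: towers=[A; C; D/F/B; E/H; G] holding=-
pre[unstack(B, F)]: on(B,F) ok, clear(B) ok, handempty ok
all met → apply unstack(B, F)
after:  towers=[A; C; D/F; E/H; G] holding=B

towers=[A; C; D/F; E/H; G] holding=B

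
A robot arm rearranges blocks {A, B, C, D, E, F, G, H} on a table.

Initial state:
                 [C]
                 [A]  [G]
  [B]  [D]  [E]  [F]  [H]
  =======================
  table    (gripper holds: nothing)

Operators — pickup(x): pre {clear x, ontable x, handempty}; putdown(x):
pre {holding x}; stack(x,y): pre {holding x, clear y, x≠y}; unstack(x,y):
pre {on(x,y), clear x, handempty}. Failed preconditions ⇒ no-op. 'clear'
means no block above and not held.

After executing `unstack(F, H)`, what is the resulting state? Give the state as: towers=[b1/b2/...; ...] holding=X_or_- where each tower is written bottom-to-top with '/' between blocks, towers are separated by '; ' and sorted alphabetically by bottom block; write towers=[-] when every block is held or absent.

towers=[B; D; E; F/A/C; H/G] holding=-

before: towers=[B; D; E; F/A/C; H/G] holding=-
pre[unstack(F, H)]: on(F,H) no, clear(F) no, handempty yes
on(F,H), clear(F) unmet → unstack(F, H) is a no-op
after:  towers=[B; D; E; F/A/C; H/G] holding=-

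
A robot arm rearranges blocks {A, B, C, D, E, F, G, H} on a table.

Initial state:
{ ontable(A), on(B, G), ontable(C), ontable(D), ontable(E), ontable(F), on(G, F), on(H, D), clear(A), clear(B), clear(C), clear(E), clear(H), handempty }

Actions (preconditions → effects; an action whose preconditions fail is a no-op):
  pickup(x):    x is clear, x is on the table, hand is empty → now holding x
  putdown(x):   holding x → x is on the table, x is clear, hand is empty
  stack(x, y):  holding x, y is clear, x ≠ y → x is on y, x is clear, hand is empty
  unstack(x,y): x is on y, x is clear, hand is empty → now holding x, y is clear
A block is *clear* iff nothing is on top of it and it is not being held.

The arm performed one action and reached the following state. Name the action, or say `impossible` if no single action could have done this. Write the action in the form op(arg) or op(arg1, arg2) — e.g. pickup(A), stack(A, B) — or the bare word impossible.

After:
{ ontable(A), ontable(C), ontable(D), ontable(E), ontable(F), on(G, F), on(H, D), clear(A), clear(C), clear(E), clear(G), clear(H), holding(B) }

unstack(B, G)

target: towers=[A; C; D/H; E; F/G] holding=B
         pickup(A) → towers=[C; D/H; E; F/G/B] holding=A
         pickup(E) → towers=[A; C; D/H; F/G/B] holding=E
     unstack(H, D) → towers=[A; C; D; E; F/G/B] holding=H
     unstack(B, G) → towers=[A; C; D/H; E; F/G] holding=B  ← match
         pickup(C) → towers=[A; D/H; E; F/G/B] holding=C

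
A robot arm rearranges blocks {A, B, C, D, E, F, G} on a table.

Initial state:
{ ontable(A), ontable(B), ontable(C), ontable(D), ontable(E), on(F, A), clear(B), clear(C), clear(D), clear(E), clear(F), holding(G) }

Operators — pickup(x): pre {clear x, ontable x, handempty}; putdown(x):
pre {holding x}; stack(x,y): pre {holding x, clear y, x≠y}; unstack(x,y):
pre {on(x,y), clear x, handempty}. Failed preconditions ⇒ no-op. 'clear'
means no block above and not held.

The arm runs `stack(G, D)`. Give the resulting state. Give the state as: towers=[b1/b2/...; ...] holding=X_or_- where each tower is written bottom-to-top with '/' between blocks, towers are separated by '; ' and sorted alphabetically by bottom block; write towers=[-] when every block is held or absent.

towers=[A/F; B; C; D/G; E] holding=-

before: towers=[A/F; B; C; D; E] holding=G
pre[stack(G, D)]: holding(G) yes, clear(D) yes, G≠D yes
all met → apply stack(G, D)
after:  towers=[A/F; B; C; D/G; E] holding=-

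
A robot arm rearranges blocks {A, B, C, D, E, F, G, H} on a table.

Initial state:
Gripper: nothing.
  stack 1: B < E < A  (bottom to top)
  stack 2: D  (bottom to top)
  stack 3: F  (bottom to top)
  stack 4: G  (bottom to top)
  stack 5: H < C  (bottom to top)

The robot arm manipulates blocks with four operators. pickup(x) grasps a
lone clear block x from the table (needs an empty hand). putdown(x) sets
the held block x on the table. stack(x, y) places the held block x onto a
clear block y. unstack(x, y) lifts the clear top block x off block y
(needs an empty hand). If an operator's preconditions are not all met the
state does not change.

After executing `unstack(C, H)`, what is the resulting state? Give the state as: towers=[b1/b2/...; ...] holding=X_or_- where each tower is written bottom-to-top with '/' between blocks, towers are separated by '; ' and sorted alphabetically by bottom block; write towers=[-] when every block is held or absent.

towers=[B/E/A; D; F; G; H] holding=C

before: towers=[B/E/A; D; F; G; H/C] holding=-
pre[unstack(C, H)]: on(C,H) ✓, clear(C) ✓, handempty ✓
all met → apply unstack(C, H)
after:  towers=[B/E/A; D; F; G; H] holding=C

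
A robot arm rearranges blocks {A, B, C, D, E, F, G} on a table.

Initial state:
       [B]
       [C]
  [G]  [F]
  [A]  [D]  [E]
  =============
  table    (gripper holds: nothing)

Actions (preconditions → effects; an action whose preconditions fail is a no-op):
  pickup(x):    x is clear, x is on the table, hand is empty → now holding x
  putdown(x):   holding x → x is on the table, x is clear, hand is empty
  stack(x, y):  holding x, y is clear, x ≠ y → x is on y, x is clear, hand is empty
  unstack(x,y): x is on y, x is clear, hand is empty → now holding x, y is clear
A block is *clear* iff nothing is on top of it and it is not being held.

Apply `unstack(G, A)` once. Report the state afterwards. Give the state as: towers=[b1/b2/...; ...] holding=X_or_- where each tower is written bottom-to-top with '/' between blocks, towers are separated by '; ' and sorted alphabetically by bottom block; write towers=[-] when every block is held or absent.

towers=[A; D/F/C/B; E] holding=G

before: towers=[A/G; D/F/C/B; E] holding=-
pre[unstack(G, A)]: on(G,A) ok, clear(G) ok, handempty ok
all met → apply unstack(G, A)
after:  towers=[A; D/F/C/B; E] holding=G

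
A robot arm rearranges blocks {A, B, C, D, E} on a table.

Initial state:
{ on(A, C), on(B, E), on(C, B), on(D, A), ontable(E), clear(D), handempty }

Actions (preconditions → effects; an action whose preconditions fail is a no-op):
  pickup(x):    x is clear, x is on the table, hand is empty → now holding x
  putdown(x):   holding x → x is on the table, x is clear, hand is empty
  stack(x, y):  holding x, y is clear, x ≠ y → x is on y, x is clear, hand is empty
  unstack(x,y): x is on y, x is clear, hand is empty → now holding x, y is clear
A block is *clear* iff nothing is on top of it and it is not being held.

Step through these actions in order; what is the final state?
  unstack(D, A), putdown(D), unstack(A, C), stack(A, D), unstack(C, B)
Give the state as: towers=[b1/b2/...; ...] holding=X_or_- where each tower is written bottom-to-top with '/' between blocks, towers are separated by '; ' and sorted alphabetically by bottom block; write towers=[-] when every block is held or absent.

towers=[D/A; E/B] holding=C

step 1 (unstack(D, A)): towers=[E/B/C/A] holding=D
step 2 (putdown(D)): towers=[D; E/B/C/A] holding=-
step 3 (unstack(A, C)): towers=[D; E/B/C] holding=A
step 4 (stack(A, D)): towers=[D/A; E/B/C] holding=-
step 5 (unstack(C, B)): towers=[D/A; E/B] holding=C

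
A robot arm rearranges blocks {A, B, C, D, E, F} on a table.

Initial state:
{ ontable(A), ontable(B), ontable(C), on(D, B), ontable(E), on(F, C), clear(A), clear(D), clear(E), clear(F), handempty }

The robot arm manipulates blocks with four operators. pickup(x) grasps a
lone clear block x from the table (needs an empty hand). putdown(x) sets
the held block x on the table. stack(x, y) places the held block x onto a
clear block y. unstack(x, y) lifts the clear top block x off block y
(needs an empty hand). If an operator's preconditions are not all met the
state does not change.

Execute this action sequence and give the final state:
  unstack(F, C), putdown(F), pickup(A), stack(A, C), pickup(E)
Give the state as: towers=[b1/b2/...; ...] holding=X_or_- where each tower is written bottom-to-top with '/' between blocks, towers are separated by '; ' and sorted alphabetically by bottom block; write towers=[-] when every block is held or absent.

step 1 (unstack(F, C)): towers=[A; B/D; C; E] holding=F
step 2 (putdown(F)): towers=[A; B/D; C; E; F] holding=-
step 3 (pickup(A)): towers=[B/D; C; E; F] holding=A
step 4 (stack(A, C)): towers=[B/D; C/A; E; F] holding=-
step 5 (pickup(E)): towers=[B/D; C/A; F] holding=E

towers=[B/D; C/A; F] holding=E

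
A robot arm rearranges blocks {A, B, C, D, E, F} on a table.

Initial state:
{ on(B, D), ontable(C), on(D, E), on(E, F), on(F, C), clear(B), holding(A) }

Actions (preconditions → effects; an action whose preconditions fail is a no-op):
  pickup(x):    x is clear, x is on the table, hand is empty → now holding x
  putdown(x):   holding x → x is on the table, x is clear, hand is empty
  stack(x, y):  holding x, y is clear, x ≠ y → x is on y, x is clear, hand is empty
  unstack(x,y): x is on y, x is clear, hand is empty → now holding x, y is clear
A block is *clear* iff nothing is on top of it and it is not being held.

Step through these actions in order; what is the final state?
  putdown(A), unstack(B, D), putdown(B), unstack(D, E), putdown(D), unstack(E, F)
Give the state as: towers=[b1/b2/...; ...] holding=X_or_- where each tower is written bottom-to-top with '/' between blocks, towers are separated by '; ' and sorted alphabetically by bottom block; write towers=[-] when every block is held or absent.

step 1 (putdown(A)): towers=[A; C/F/E/D/B] holding=-
step 2 (unstack(B, D)): towers=[A; C/F/E/D] holding=B
step 3 (putdown(B)): towers=[A; B; C/F/E/D] holding=-
step 4 (unstack(D, E)): towers=[A; B; C/F/E] holding=D
step 5 (putdown(D)): towers=[A; B; C/F/E; D] holding=-
step 6 (unstack(E, F)): towers=[A; B; C/F; D] holding=E

towers=[A; B; C/F; D] holding=E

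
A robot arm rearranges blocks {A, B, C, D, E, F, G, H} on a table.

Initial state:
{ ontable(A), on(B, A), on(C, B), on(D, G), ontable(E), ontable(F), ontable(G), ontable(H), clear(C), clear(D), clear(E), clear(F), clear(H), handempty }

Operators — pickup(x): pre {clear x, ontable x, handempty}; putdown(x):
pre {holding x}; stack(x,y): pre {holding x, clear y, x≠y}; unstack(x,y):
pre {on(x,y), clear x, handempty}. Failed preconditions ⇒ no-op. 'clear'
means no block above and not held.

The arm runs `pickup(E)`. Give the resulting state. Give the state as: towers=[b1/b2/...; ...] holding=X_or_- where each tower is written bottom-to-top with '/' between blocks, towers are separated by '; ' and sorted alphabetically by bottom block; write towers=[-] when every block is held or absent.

before: towers=[A/B/C; E; F; G/D; H] holding=-
pre[pickup(E)]: clear(E) ok, ontable(E) ok, handempty ok
all met → apply pickup(E)
after:  towers=[A/B/C; F; G/D; H] holding=E

towers=[A/B/C; F; G/D; H] holding=E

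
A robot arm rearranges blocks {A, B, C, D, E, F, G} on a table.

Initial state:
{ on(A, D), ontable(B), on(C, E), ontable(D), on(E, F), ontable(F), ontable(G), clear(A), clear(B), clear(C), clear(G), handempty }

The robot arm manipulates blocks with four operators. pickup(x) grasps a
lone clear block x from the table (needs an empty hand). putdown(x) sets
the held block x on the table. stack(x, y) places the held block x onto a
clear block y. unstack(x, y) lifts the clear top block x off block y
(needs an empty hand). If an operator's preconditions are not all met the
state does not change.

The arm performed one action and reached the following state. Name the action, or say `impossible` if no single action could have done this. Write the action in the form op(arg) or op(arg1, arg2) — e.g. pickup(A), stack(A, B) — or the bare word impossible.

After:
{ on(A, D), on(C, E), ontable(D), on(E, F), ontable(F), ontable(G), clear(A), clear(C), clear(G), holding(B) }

target: towers=[D/A; F/E/C; G] holding=B
         pickup(B) → towers=[D/A; F/E/C; G] holding=B  ← match
         pickup(G) → towers=[B; D/A; F/E/C] holding=G
     unstack(A, D) → towers=[B; D; F/E/C; G] holding=A
     unstack(C, E) → towers=[B; D/A; F/E; G] holding=C

pickup(B)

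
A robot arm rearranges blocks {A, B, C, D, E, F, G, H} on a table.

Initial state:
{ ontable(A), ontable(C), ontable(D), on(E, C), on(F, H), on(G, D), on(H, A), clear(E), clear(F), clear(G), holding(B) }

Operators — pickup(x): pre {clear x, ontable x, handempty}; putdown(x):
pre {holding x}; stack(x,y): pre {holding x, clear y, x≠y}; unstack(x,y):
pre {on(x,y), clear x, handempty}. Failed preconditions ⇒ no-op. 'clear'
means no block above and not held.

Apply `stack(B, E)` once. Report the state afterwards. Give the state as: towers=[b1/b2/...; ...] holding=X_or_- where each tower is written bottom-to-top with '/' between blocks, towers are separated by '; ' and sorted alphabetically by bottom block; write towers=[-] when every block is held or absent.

before: towers=[A/H/F; C/E; D/G] holding=B
pre[stack(B, E)]: holding(B) ok, clear(E) ok, B≠E ok
all met → apply stack(B, E)
after:  towers=[A/H/F; C/E/B; D/G] holding=-

towers=[A/H/F; C/E/B; D/G] holding=-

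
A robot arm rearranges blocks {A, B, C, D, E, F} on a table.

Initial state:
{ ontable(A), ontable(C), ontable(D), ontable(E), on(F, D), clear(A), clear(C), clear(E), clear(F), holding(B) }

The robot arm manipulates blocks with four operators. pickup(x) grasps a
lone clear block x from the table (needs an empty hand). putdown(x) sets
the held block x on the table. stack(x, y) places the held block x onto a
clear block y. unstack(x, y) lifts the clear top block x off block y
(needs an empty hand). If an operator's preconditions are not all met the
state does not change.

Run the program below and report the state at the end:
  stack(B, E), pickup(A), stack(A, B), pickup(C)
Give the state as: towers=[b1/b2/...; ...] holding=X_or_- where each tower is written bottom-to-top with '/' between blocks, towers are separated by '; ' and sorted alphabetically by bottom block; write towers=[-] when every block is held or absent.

step 1 (stack(B, E)): towers=[A; C; D/F; E/B] holding=-
step 2 (pickup(A)): towers=[C; D/F; E/B] holding=A
step 3 (stack(A, B)): towers=[C; D/F; E/B/A] holding=-
step 4 (pickup(C)): towers=[D/F; E/B/A] holding=C

towers=[D/F; E/B/A] holding=C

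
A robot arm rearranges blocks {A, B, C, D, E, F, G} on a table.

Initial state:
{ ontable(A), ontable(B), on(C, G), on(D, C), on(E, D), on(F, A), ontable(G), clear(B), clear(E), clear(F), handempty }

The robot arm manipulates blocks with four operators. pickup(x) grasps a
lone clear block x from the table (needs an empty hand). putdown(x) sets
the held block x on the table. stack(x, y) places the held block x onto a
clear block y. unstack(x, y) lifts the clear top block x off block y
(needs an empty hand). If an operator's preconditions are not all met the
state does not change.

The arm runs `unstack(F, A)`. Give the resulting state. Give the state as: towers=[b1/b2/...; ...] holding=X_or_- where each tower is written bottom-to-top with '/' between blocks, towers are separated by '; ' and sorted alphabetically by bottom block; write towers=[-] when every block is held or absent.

before: towers=[A/F; B; G/C/D/E] holding=-
pre[unstack(F, A)]: on(F,A) ok, clear(F) ok, handempty ok
all met → apply unstack(F, A)
after:  towers=[A; B; G/C/D/E] holding=F

towers=[A; B; G/C/D/E] holding=F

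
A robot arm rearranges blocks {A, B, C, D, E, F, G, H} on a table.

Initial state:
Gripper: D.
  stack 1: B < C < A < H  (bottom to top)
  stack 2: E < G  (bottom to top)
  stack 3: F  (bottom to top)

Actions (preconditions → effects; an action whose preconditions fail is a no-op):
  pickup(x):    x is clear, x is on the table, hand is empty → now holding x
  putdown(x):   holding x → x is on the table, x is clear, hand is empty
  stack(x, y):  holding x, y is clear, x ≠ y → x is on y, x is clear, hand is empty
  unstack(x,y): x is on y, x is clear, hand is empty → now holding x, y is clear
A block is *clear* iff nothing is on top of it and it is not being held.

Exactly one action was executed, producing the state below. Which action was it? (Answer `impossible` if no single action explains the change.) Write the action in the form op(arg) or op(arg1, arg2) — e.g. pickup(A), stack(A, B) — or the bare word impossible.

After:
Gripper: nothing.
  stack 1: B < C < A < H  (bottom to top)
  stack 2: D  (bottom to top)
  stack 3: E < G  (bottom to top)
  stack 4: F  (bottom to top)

putdown(D)

target: towers=[B/C/A/H; D; E/G; F] holding=-
        putdown(D) → towers=[B/C/A/H; D; E/G; F] holding=-  ← match
       stack(D, G) → towers=[B/C/A/H; E/G/D; F] holding=-
       stack(D, H) → towers=[B/C/A/H/D; E/G; F] holding=-
       stack(D, F) → towers=[B/C/A/H; E/G; F/D] holding=-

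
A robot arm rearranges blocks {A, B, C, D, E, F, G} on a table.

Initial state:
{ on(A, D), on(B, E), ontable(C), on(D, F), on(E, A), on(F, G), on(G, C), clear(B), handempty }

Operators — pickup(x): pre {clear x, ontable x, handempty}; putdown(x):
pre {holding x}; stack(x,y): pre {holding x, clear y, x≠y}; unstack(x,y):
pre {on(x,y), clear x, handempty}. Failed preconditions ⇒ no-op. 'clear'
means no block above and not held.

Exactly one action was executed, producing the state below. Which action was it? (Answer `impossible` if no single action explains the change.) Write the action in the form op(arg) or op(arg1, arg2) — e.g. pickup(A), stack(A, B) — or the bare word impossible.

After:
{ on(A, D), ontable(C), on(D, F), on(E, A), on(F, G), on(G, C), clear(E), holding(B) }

target: towers=[C/G/F/D/A/E] holding=B
     unstack(B, E) → towers=[C/G/F/D/A/E] holding=B  ← match

unstack(B, E)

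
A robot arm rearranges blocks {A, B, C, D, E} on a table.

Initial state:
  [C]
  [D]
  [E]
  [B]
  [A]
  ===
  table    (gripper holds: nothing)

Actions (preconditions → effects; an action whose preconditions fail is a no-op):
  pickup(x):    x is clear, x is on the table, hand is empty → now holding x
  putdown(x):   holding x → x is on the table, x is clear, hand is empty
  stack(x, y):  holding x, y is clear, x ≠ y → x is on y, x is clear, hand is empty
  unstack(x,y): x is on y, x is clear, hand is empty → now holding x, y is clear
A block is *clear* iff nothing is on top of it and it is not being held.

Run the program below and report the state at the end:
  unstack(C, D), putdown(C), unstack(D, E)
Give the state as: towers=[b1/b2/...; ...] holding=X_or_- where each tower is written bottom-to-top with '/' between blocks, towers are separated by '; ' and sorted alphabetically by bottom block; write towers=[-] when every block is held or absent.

step 1 (unstack(C, D)): towers=[A/B/E/D] holding=C
step 2 (putdown(C)): towers=[A/B/E/D; C] holding=-
step 3 (unstack(D, E)): towers=[A/B/E; C] holding=D

towers=[A/B/E; C] holding=D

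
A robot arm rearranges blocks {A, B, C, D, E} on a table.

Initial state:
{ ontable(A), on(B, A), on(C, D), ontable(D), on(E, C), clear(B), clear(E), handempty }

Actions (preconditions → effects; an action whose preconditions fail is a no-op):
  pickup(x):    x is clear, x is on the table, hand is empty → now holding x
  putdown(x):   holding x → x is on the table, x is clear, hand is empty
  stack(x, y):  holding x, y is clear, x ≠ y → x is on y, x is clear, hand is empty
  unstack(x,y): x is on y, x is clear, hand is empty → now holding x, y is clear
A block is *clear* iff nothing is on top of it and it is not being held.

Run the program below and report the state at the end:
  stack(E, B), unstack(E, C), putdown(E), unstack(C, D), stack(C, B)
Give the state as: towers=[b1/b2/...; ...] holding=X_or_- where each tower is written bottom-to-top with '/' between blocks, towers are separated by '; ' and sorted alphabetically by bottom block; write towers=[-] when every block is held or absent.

step 1 (stack(E, B)) [no-op]: towers=[A/B; D/C/E] holding=-
step 2 (unstack(E, C)): towers=[A/B; D/C] holding=E
step 3 (putdown(E)): towers=[A/B; D/C; E] holding=-
step 4 (unstack(C, D)): towers=[A/B; D; E] holding=C
step 5 (stack(C, B)): towers=[A/B/C; D; E] holding=-

towers=[A/B/C; D; E] holding=-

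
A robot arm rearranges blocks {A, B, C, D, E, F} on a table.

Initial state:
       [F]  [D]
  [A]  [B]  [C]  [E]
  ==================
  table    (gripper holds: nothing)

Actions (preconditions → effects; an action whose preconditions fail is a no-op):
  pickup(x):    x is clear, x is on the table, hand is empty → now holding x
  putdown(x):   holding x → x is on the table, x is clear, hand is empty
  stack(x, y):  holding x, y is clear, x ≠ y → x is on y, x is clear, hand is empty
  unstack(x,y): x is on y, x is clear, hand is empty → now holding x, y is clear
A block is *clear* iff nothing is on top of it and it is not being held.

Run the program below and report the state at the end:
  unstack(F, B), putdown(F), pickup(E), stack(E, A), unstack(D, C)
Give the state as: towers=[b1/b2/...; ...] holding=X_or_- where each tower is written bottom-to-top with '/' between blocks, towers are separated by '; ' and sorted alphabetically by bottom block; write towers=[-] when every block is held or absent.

step 1 (unstack(F, B)): towers=[A; B; C/D; E] holding=F
step 2 (putdown(F)): towers=[A; B; C/D; E; F] holding=-
step 3 (pickup(E)): towers=[A; B; C/D; F] holding=E
step 4 (stack(E, A)): towers=[A/E; B; C/D; F] holding=-
step 5 (unstack(D, C)): towers=[A/E; B; C; F] holding=D

towers=[A/E; B; C; F] holding=D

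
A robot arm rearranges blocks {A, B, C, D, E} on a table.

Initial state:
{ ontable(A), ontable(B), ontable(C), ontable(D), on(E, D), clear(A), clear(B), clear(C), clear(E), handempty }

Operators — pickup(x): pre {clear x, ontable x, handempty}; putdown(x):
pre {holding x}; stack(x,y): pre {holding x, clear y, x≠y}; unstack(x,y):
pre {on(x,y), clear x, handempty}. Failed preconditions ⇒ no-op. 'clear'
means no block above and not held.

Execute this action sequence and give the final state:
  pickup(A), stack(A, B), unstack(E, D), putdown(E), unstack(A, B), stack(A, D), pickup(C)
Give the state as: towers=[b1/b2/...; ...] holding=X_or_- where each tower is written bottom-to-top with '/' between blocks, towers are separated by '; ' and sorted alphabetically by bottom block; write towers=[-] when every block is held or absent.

step 1 (pickup(A)): towers=[B; C; D/E] holding=A
step 2 (stack(A, B)): towers=[B/A; C; D/E] holding=-
step 3 (unstack(E, D)): towers=[B/A; C; D] holding=E
step 4 (putdown(E)): towers=[B/A; C; D; E] holding=-
step 5 (unstack(A, B)): towers=[B; C; D; E] holding=A
step 6 (stack(A, D)): towers=[B; C; D/A; E] holding=-
step 7 (pickup(C)): towers=[B; D/A; E] holding=C

towers=[B; D/A; E] holding=C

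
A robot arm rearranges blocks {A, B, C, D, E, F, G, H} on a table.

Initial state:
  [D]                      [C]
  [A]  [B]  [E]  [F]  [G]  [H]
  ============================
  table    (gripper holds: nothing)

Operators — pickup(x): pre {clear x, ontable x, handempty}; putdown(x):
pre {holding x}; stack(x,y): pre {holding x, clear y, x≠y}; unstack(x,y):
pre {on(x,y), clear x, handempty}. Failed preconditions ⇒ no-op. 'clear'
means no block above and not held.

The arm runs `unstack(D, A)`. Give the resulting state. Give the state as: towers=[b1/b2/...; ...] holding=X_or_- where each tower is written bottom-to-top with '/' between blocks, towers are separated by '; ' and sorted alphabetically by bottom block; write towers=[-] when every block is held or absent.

towers=[A; B; E; F; G; H/C] holding=D

before: towers=[A/D; B; E; F; G; H/C] holding=-
pre[unstack(D, A)]: on(D,A) ok, clear(D) ok, handempty ok
all met → apply unstack(D, A)
after:  towers=[A; B; E; F; G; H/C] holding=D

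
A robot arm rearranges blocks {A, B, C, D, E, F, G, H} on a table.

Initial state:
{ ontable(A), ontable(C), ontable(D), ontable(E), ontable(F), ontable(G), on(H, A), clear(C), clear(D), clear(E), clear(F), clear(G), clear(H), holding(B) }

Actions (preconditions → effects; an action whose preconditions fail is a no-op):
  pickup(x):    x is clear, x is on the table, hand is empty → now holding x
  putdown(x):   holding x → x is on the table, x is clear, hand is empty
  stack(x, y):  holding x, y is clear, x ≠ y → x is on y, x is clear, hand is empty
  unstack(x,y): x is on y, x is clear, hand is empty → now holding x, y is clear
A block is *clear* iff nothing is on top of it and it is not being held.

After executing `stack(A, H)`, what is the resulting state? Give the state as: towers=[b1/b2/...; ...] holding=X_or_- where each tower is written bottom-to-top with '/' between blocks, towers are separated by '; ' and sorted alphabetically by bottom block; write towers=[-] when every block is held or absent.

before: towers=[A/H; C; D; E; F; G] holding=B
pre[stack(A, H)]: holding(A) fail, clear(H) ok, A≠H ok
holding(A) unmet → stack(A, H) is a no-op
after:  towers=[A/H; C; D; E; F; G] holding=B

towers=[A/H; C; D; E; F; G] holding=B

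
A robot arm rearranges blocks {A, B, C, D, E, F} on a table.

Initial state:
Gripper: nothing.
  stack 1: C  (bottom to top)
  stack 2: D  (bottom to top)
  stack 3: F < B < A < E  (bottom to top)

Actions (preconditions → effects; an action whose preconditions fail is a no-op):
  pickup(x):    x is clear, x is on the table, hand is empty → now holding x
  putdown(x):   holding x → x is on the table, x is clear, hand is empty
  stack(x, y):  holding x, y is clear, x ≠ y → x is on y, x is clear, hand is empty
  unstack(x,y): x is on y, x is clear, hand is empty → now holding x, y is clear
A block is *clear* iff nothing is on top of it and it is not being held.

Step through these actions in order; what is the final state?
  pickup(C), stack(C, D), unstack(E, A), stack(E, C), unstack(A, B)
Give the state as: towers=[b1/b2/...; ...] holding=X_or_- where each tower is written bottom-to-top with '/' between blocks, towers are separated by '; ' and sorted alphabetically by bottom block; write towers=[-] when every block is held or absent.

step 1 (pickup(C)): towers=[D; F/B/A/E] holding=C
step 2 (stack(C, D)): towers=[D/C; F/B/A/E] holding=-
step 3 (unstack(E, A)): towers=[D/C; F/B/A] holding=E
step 4 (stack(E, C)): towers=[D/C/E; F/B/A] holding=-
step 5 (unstack(A, B)): towers=[D/C/E; F/B] holding=A

towers=[D/C/E; F/B] holding=A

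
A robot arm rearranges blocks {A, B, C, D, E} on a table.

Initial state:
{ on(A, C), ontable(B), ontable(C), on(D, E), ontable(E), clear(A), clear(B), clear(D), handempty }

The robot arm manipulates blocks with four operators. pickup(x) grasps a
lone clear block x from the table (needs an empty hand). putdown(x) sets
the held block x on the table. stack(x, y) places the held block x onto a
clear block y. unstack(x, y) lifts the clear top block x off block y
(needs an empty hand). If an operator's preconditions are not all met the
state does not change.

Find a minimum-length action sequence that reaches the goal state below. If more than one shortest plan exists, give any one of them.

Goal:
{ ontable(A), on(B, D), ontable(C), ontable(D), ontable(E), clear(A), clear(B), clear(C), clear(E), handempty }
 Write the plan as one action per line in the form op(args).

step 1 (unstack(D, E)): towers=[B; C/A; E] holding=D
step 2 (putdown(D)): towers=[B; C/A; D; E] holding=-
step 3 (pickup(B)): towers=[C/A; D; E] holding=B
step 4 (stack(B, D)): towers=[C/A; D/B; E] holding=-
step 5 (unstack(A, C)): towers=[C; D/B; E] holding=A
step 6 (putdown(A)): towers=[A; C; D/B; E] holding=-
goal check: towers=[A; C; D/B; E] holding=- — reached (length 6, optimal by BFS)

unstack(D, E)
putdown(D)
pickup(B)
stack(B, D)
unstack(A, C)
putdown(A)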